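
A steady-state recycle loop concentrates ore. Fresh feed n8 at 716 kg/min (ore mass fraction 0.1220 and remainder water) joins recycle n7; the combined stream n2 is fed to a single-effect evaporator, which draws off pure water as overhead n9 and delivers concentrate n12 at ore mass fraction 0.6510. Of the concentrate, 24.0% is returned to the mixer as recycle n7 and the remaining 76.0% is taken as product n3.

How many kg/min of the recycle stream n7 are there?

Overall ore balance (none leaves overhead): ore in fresh feed = ore in product, i.e. 716×0.122 = (1−0.240)·n12·0.651.
n12 = 87.352/(0.651×0.760) = 176.55 kg/min.
Recycle n7 = 0.240×176.55 = 42.373 kg/min.

42.37 kg/min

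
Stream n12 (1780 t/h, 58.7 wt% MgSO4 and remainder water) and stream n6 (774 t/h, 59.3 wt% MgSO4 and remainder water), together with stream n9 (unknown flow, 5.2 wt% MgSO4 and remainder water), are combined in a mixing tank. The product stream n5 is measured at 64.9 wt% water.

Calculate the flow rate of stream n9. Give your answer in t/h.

Let n9 be the unknown flow. Total out = 2554 + n9.
water balance: 1050.2 + 0.948·n9 = 0.649·(2554 + n9)
(0.948 − 0.649)·n9 = 0.649×2554 − 1050.2 = 607.39
n9 = 607.39 / 0.299 = 2031.4 t/h

2031 t/h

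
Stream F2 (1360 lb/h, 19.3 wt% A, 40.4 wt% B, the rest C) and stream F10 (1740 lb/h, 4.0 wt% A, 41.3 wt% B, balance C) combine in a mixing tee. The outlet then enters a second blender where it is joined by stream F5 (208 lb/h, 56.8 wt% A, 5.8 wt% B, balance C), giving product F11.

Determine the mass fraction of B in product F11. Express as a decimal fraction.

0.387

Overall, product flow = 3308 lb/h.
B in = 1360×0.404 + 1740×0.413 + 208×0.058 = 1280.1 lb/h.
B fraction in F11 = 0.387.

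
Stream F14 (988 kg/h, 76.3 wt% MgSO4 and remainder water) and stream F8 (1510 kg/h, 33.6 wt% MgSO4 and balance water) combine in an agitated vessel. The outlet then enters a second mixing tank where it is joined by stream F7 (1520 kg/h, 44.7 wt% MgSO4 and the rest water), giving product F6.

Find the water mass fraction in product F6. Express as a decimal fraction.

0.517

Overall, product flow = 4018 kg/h.
water in = 988×0.237 + 1510×0.664 + 1520×0.553 = 2077.4 kg/h.
water fraction in F6 = 0.517.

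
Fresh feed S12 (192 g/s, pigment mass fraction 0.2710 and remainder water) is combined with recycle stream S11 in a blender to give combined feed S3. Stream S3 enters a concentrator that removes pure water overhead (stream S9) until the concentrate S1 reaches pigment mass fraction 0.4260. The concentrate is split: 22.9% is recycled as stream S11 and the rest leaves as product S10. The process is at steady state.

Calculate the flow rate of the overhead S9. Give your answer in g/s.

69.86 g/s

Overall pigment balance (none leaves overhead): pigment in fresh feed = pigment in product, i.e. 192×0.271 = (1−0.229)·S1·0.426.
S1 = 52.032/(0.426×0.771) = 158.42 g/s.
Recycle S11 = 0.229×158.42 = 36.278 g/s.
Combined feed S3 = 192 + 36.278 = 228.28 g/s.
Overhead S9 = S3 − S1 = 228.28 − 158.42 = 69.859 g/s.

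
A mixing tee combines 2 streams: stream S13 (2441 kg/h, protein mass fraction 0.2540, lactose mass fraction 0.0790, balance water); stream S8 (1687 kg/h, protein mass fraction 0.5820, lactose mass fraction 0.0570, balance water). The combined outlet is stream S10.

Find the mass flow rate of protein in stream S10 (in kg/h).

1602 kg/h

protein out = protein in = 2441×0.254 + 1687×0.582 = 1601.8 kg/h.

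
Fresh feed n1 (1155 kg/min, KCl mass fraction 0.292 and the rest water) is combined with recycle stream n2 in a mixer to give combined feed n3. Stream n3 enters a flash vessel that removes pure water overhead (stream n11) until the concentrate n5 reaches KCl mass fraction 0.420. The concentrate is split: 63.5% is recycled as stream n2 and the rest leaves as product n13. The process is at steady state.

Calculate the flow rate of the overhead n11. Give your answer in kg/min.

352 kg/min

Overall KCl balance (none leaves overhead): KCl in fresh feed = KCl in product, i.e. 1155×0.292 = (1−0.635)·n5·0.420.
n5 = 337.26/(0.420×0.365) = 2200 kg/min.
Recycle n2 = 0.635×2200 = 1397 kg/min.
Combined feed n3 = 1155 + 1397 = 2552 kg/min.
Overhead n11 = n3 − n5 = 2552 − 2200 = 352 kg/min.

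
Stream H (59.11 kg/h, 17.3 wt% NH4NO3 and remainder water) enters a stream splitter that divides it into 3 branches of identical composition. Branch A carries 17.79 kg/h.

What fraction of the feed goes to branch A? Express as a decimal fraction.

0.301

Fraction to A = 17.79/59.11 = 0.3010.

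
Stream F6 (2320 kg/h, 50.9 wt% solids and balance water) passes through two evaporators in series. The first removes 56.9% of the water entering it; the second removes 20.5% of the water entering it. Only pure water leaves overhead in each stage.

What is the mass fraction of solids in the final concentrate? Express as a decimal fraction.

0.752

water in feed = 2320×0.491 = 1139.1 kg/h.
After stage 1: water left = (1−0.569)×1139.1 = 490.96; stream total = 1671.8 kg/h.
After stage 2: water left = (1−0.205)×490.96 = 390.31; final concentrate = 1571.2 kg/h.
solids fraction = 1180.9/1571.2 = 0.752.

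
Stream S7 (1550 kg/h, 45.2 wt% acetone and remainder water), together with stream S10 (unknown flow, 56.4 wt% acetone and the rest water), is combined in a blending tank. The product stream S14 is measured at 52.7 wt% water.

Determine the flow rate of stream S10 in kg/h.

357.7 kg/h

Let S10 be the unknown flow. Total out = 1550 + S10.
water balance: 849.4 + 0.436·S10 = 0.527·(1550 + S10)
(0.436 − 0.527)·S10 = 0.527×1550 − 849.4 = -32.55
S10 = -32.55 / -0.091 = 357.69 kg/h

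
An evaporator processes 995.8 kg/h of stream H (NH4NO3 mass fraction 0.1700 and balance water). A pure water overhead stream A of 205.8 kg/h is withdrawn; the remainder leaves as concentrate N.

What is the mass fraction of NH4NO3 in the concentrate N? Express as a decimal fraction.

NH4NO3 is not removed: 995.8×0.170 = 169.29 kg/h of NH4NO3 enters N.
Concentrate = 995.8 − 205.8 = 790 kg/h.
Mass fraction = 169.29/790 = 0.2143.

0.2143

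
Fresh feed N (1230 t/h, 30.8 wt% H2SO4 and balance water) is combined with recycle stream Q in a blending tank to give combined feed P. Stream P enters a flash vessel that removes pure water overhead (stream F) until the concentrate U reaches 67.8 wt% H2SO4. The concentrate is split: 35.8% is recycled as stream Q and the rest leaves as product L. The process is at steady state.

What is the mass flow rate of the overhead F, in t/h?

Overall H2SO4 balance (none leaves overhead): H2SO4 in fresh feed = H2SO4 in product, i.e. 1230×0.308 = (1−0.358)·U·0.678.
U = 378.84/(0.678×0.642) = 870.34 t/h.
Recycle Q = 0.358×870.34 = 311.58 t/h.
Combined feed P = 1230 + 311.58 = 1541.6 t/h.
Overhead F = P − U = 1541.6 − 870.34 = 671.24 t/h.

671.2 t/h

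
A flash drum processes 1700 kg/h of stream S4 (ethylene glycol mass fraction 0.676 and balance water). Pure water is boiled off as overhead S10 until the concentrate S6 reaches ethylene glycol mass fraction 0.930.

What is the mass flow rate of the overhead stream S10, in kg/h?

ethylene glycol is conserved: 1700×0.676 = 1149.2 kg/h all reports to the concentrate.
Concentrate = 1149.2/(target fraction) = 1235.7 kg/h.
Overhead = 1700 − 1235.7 = 464.3 kg/h.

464.3 kg/h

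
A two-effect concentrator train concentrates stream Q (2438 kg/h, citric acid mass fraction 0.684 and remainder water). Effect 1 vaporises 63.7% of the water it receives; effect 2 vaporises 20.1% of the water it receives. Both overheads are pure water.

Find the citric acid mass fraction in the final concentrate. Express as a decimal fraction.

0.882

water in feed = 2438×0.316 = 770.41 kg/h.
After stage 1: water left = (1−0.637)×770.41 = 279.66; stream total = 1947.3 kg/h.
After stage 2: water left = (1−0.201)×279.66 = 223.45; final concentrate = 1891 kg/h.
citric acid fraction = 1667.6/1891 = 0.882.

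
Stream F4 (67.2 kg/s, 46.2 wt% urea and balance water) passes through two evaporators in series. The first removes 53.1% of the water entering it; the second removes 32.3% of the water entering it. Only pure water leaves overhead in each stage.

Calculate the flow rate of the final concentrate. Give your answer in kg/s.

42.53 kg/s

water in feed = 67.2×0.538 = 36.154 kg/s.
After stage 1: water left = (1−0.531)×36.154 = 16.956; stream total = 48.002 kg/s.
After stage 2: water left = (1−0.323)×16.956 = 11.479; final concentrate = 42.526 kg/s.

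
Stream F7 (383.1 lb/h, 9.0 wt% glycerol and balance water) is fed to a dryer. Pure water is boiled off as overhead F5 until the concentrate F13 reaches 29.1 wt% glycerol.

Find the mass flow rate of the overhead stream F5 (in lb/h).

glycerol is conserved: 383.1×0.090 = 34.479 lb/h all reports to the concentrate.
Concentrate = 34.479/(target fraction) = 118.48 lb/h.
Overhead = 383.1 − 118.48 = 264.62 lb/h.

264.6 lb/h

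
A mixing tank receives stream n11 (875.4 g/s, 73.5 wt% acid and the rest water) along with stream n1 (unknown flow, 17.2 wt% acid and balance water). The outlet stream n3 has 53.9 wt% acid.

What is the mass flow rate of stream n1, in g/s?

467.5 g/s

Let n1 be the unknown flow. Total out = 875.4 + n1.
acid balance: 643.42 + 0.172·n1 = 0.539·(875.4 + n1)
(0.172 − 0.539)·n1 = 0.539×875.4 − 643.42 = -171.58
n1 = -171.58 / -0.367 = 467.52 g/s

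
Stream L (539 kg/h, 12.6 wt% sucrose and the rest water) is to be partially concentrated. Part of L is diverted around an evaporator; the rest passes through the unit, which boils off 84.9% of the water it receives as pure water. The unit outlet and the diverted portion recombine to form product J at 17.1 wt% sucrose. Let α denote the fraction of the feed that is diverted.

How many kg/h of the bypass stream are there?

347.8 kg/h

All 539×0.126 = 67.914 kg/h of sucrose reaches J, so J = 67.914/0.171 = 397.16 kg/h and vapour = 141.84 kg/h.
The evaporator receives (1−α)·539 of feed at 0.874 water and removes 0.849 of that water:
0.849×0.874×(1−α)×539 = 141.84
(1−α) = 141.84/399.95 = 0.3546;  α = 0.6454.
Bypass flow = 0.6454×539 = 347.84 kg/h.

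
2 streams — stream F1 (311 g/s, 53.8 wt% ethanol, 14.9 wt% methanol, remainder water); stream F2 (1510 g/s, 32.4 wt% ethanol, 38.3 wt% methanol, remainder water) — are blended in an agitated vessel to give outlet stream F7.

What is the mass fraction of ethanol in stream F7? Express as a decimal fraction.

Total flow out = 311 + 1510 = 1821 g/s.
ethanol in = 311×0.538 + 1510×0.324 = 656.56 g/s.
ethanol mass fraction in F7 = 656.56/1821 = 0.3605.

0.3605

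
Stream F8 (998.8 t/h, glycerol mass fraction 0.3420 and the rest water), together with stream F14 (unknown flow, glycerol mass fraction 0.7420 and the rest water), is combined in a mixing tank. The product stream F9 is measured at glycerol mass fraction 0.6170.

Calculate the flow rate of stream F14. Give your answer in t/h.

Let F14 be the unknown flow. Total out = 998.8 + F14.
glycerol balance: 341.59 + 0.742·F14 = 0.617·(998.8 + F14)
(0.742 − 0.617)·F14 = 0.617×998.8 − 341.59 = 274.67
F14 = 274.67 / 0.125 = 2197.4 t/h

2197 t/h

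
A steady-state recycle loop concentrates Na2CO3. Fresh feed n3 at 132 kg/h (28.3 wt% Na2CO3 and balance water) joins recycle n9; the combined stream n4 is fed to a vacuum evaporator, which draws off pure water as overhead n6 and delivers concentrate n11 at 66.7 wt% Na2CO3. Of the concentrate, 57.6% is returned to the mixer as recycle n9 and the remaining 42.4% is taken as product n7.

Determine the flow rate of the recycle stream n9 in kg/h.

76.08 kg/h

Overall Na2CO3 balance (none leaves overhead): Na2CO3 in fresh feed = Na2CO3 in product, i.e. 132×0.283 = (1−0.576)·n11·0.667.
n11 = 37.356/(0.667×0.424) = 132.09 kg/h.
Recycle n9 = 0.576×132.09 = 76.084 kg/h.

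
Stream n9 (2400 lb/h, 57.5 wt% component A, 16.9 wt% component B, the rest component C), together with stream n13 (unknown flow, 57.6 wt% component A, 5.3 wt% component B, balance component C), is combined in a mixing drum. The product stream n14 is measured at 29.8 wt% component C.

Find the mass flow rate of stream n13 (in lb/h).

Let n13 be the unknown flow. Total out = 2400 + n13.
component C balance: 614.4 + 0.371·n13 = 0.298·(2400 + n13)
(0.371 − 0.298)·n13 = 0.298×2400 − 614.4 = 100.8
n13 = 100.8 / 0.073 = 1380.8 lb/h

1381 lb/h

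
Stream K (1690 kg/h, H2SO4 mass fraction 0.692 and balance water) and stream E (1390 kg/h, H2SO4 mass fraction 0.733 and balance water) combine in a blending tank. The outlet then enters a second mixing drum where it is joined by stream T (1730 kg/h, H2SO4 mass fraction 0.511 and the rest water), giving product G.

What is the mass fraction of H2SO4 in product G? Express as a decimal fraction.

Overall, product flow = 4810 kg/h.
H2SO4 in = 1690×0.692 + 1390×0.733 + 1730×0.511 = 3072.4 kg/h.
H2SO4 fraction in G = 0.639.

0.639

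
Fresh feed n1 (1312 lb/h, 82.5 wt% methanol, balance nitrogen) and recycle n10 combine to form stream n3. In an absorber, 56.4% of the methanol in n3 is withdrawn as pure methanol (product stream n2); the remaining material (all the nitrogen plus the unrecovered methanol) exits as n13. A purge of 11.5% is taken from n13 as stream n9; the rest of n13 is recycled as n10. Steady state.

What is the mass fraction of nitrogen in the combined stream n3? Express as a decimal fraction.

0.531

nitrogen enters only via n1 and leaves only via the purge: 1312×0.175 = 0.115×(nitrogen in n13), and the absorber passes all nitrogen, so nitrogen in n3 = nitrogen in n13 = 1996.5 lb/h.
methanol in n3: m_A = 1312×0.825 + (1−0.115)·(1−0.564)·m_A, so m_A = 1082.4/0.6141 = 1762.5 lb/h.
n3 = 1762.5 + 1996.5 = 3759 lb/h.
nitrogen fraction in n3 = 1996.5/3759 = 0.531.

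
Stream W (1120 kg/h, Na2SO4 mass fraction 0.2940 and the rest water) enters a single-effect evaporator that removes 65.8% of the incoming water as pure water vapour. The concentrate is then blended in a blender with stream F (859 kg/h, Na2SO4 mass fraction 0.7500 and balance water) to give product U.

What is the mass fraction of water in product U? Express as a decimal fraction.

0.3326

Vapour removed = 0.658×0.706×1120 = 520.29 kg/h; concentrate = 599.71 kg/h.
water reaching the mixer = 270.43 (from concentrate) + 859×0.250 = 485.18 kg/h.
Product flow = 599.71 + 859 = 1458.7 kg/h; water fraction = 0.3326.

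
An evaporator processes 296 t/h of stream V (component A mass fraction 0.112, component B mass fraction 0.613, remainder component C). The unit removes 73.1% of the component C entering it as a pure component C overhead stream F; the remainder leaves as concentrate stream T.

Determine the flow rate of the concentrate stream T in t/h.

236.5 t/h

component C entering = 296×0.275 = 81.4 t/h; overhead removed = 0.731×81.4 = 59.503 t/h.
Concentrate = 296 − 59.503 = 236.5 t/h.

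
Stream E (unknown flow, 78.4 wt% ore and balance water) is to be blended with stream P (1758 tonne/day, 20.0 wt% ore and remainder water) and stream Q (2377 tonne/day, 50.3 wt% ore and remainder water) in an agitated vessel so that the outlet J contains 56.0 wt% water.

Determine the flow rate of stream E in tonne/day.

Let E be the unknown flow. Total out = 4135 + E.
water balance: 2587.8 + 0.216·E = 0.560·(4135 + E)
(0.216 − 0.560)·E = 0.560×4135 − 2587.8 = -272.17
E = -272.17 / -0.344 = 791.19 tonne/day

791.2 tonne/day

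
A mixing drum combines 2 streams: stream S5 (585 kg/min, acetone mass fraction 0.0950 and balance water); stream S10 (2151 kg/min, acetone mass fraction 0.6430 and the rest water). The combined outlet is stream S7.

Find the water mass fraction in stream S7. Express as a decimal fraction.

Total flow out = 585 + 2151 = 2736 kg/min.
water in = 585×0.905 + 2151×0.357 = 1297.3 kg/min.
water mass fraction in S7 = 1297.3/2736 = 0.4742.

0.4742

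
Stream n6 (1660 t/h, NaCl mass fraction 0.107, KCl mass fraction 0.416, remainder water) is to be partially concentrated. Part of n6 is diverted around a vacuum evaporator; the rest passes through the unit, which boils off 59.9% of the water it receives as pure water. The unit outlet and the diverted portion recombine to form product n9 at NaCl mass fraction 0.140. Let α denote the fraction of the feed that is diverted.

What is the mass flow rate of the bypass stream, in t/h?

290.5 t/h

All 1660×0.107 = 177.62 t/h of NaCl reaches n9, so n9 = 177.62/0.140 = 1268.7 t/h and vapour = 391.29 t/h.
The evaporator receives (1−α)·1660 of feed at 0.477 water and removes 0.599 of that water:
0.599×0.477×(1−α)×1660 = 391.29
(1−α) = 391.29/474.3 = 0.8250;  α = 0.1750.
Bypass flow = 0.1750×1660 = 290.54 t/h.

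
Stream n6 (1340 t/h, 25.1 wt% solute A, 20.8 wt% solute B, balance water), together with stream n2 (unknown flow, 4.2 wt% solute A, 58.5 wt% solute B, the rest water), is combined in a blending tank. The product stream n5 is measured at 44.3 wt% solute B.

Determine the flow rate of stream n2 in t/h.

Let n2 be the unknown flow. Total out = 1340 + n2.
solute B balance: 278.72 + 0.585·n2 = 0.443·(1340 + n2)
(0.585 − 0.443)·n2 = 0.443×1340 − 278.72 = 314.9
n2 = 314.9 / 0.142 = 2217.6 t/h

2218 t/h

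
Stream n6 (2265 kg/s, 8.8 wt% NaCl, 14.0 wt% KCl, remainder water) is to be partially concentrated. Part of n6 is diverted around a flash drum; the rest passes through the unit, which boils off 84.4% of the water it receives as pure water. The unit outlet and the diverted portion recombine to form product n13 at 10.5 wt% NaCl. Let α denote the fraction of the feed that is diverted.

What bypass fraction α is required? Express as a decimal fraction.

All 2265×0.088 = 199.32 kg/s of NaCl reaches n13, so n13 = 199.32/0.105 = 1898.3 kg/s and vapour = 366.71 kg/s.
The evaporator receives (1−α)·2265 of feed at 0.772 water and removes 0.844 of that water:
0.844×0.772×(1−α)×2265 = 366.71
(1−α) = 366.71/1475.8 = 0.2485;  α = 0.7515.

0.752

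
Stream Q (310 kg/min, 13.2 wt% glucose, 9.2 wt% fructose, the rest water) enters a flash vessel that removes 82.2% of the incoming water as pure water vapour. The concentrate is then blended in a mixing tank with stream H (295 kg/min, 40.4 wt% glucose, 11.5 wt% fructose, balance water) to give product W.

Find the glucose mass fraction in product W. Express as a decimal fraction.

0.393

Vapour removed = 0.822×0.776×310 = 197.74 kg/min; concentrate = 112.26 kg/min.
glucose reaching the mixer = 40.92 (from concentrate) + 295×0.404 = 160.1 kg/min.
Product flow = 112.26 + 295 = 407.26 kg/min; glucose fraction = 0.393.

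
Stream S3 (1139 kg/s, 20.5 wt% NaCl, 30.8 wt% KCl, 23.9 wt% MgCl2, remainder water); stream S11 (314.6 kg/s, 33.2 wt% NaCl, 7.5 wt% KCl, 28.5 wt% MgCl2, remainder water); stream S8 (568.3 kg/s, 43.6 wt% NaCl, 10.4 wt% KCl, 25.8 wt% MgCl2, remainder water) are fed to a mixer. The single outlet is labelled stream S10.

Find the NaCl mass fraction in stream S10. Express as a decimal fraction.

0.2897

Total flow out = 1139 + 314.6 + 568.3 = 2021.9 kg/s.
NaCl in = 1139×0.205 + 314.6×0.332 + 568.3×0.436 = 585.72 kg/s.
NaCl mass fraction in S10 = 585.72/2021.9 = 0.2897.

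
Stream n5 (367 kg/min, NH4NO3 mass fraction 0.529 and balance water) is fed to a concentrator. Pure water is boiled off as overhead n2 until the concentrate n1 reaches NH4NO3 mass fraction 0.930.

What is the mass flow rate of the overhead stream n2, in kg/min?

158.2 kg/min

NH4NO3 is conserved: 367×0.529 = 194.14 kg/min all reports to the concentrate.
Concentrate = 194.14/(target fraction) = 208.76 kg/min.
Overhead = 367 − 208.76 = 158.24 kg/min.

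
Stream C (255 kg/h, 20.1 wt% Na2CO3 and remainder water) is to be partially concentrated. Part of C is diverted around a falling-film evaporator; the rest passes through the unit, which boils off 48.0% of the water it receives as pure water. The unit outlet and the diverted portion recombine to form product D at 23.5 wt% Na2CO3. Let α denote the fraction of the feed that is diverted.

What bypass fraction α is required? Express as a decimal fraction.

0.623

All 255×0.201 = 51.255 kg/h of Na2CO3 reaches D, so D = 51.255/0.235 = 218.11 kg/h and vapour = 36.894 kg/h.
The evaporator receives (1−α)·255 of feed at 0.799 water and removes 0.480 of that water:
0.480×0.799×(1−α)×255 = 36.894
(1−α) = 36.894/97.798 = 0.3772;  α = 0.6228.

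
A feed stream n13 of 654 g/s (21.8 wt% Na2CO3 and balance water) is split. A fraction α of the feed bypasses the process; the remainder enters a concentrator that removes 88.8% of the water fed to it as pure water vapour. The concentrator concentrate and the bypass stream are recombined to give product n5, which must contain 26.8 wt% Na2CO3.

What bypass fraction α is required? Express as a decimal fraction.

0.731

All 654×0.218 = 142.57 g/s of Na2CO3 reaches n5, so n5 = 142.57/0.268 = 531.99 g/s and vapour = 122.01 g/s.
The evaporator receives (1−α)·654 of feed at 0.782 water and removes 0.888 of that water:
0.888×0.782×(1−α)×654 = 122.01
(1−α) = 122.01/454.15 = 0.2687;  α = 0.7313.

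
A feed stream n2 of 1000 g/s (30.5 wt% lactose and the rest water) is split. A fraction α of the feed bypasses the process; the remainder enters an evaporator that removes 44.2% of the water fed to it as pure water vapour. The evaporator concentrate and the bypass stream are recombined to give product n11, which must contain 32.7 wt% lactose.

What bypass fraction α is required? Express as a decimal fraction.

All 1000×0.305 = 305 g/s of lactose reaches n11, so n11 = 305/0.327 = 932.72 g/s and vapour = 67.278 g/s.
The evaporator receives (1−α)·1000 of feed at 0.695 water and removes 0.442 of that water:
0.442×0.695×(1−α)×1000 = 67.278
(1−α) = 67.278/307.19 = 0.2190;  α = 0.7810.

0.781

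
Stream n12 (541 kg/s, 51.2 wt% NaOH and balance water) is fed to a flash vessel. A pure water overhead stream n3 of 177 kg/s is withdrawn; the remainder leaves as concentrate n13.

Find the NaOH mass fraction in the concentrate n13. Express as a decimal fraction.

0.761

NaOH is not removed: 541×0.512 = 276.99 kg/s of NaOH enters n13.
Concentrate = 541 − 177 = 364 kg/s.
Mass fraction = 276.99/364 = 0.761.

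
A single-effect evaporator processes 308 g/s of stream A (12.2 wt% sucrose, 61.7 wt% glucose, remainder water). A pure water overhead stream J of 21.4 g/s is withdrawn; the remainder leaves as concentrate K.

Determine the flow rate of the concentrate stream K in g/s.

Concentrate = 308 − 21.4 = 286.6 g/s.

286.6 g/s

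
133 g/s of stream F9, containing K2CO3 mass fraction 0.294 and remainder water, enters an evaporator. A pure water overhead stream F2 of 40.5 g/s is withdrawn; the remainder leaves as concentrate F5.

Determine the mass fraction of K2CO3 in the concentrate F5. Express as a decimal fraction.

0.423

K2CO3 is not removed: 133×0.294 = 39.102 g/s of K2CO3 enters F5.
Concentrate = 133 − 40.5 = 92.5 g/s.
Mass fraction = 39.102/92.5 = 0.423.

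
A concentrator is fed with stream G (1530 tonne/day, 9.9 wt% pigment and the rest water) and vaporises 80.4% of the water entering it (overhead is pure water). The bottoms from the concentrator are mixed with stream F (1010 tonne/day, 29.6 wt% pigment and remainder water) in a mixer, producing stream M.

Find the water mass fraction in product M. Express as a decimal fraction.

Vapour removed = 0.804×0.901×1530 = 1108.3 tonne/day; concentrate = 421.66 tonne/day.
water reaching the mixer = 270.19 (from concentrate) + 1010×0.704 = 981.23 tonne/day.
Product flow = 421.66 + 1010 = 1431.7 tonne/day; water fraction = 0.685.

0.685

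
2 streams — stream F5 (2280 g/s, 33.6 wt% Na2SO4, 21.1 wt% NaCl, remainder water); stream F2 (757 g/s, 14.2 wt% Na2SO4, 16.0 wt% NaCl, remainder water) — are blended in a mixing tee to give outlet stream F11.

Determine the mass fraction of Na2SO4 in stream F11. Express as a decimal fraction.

Total flow out = 2280 + 757 = 3037 g/s.
Na2SO4 in = 2280×0.336 + 757×0.142 = 873.57 g/s.
Na2SO4 mass fraction in F11 = 873.57/3037 = 0.2876.

0.2876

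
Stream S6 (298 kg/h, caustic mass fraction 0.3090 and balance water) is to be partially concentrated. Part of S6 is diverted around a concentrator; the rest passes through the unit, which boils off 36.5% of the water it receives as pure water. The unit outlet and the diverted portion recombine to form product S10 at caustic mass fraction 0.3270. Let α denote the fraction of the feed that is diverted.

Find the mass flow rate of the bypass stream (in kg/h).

233 kg/h

All 298×0.309 = 92.082 kg/h of caustic reaches S10, so S10 = 92.082/0.327 = 281.6 kg/h and vapour = 16.404 kg/h.
The evaporator receives (1−α)·298 of feed at 0.691 water and removes 0.365 of that water:
0.365×0.691×(1−α)×298 = 16.404
(1−α) = 16.404/75.16 = 0.2182;  α = 0.7818.
Bypass flow = 0.7818×298 = 232.96 kg/h.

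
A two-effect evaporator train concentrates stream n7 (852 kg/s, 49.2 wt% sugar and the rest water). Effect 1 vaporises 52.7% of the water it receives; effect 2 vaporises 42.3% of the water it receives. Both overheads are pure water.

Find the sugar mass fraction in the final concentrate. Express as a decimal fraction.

0.7802

water in feed = 852×0.508 = 432.82 kg/s.
After stage 1: water left = (1−0.527)×432.82 = 204.72; stream total = 623.91 kg/s.
After stage 2: water left = (1−0.423)×204.72 = 118.12; final concentrate = 537.31 kg/s.
sugar fraction = 419.18/537.31 = 0.7802.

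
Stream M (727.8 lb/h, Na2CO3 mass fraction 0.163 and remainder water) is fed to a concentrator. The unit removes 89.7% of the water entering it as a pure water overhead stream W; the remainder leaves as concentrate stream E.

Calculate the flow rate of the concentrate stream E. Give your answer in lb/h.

water entering = 727.8×0.837 = 609.17 lb/h; overhead removed = 0.897×609.17 = 546.42 lb/h.
Concentrate = 727.8 − 546.42 = 181.38 lb/h.

181.4 lb/h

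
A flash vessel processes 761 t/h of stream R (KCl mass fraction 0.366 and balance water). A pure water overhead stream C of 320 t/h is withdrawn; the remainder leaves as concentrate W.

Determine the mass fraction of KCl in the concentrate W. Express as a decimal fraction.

0.632

KCl is not removed: 761×0.366 = 278.53 t/h of KCl enters W.
Concentrate = 761 − 320 = 441 t/h.
Mass fraction = 278.53/441 = 0.632.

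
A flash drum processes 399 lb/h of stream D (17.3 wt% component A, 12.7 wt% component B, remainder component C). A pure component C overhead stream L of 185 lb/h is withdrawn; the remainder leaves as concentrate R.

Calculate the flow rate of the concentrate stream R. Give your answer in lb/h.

214 lb/h

Concentrate = 399 − 185 = 214 lb/h.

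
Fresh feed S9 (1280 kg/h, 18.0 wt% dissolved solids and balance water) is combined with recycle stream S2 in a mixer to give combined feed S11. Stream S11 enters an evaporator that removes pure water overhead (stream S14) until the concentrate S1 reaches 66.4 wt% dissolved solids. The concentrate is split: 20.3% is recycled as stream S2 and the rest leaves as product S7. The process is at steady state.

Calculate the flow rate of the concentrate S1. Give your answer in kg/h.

435.4 kg/h

Overall dissolved solids balance (none leaves overhead): dissolved solids in fresh feed = dissolved solids in product, i.e. 1280×0.180 = (1−0.203)·S1·0.664.
S1 = 230.4/(0.664×0.797) = 435.37 kg/h.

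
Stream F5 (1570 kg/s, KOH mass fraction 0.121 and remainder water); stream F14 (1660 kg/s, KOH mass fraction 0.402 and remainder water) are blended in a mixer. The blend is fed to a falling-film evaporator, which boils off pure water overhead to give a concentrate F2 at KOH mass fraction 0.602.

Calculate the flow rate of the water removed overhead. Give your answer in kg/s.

KOH entering = 1570×0.121 + 1660×0.402 = 857.29 kg/s.
All KOH reports to F2, so F2 = 857.29/0.602 = 1424.1 kg/s.
Total feed = 3230 kg/s; overhead = 3230 − 1424.1 = 1805.9 kg/s.

1806 kg/s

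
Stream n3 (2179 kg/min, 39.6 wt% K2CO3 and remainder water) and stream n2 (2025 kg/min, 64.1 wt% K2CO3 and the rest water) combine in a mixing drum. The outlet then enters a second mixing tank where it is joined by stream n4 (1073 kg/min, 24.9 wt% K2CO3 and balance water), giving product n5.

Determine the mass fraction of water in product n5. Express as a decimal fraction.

0.540

Overall, product flow = 5277 kg/min.
water in = 2179×0.604 + 2025×0.359 + 1073×0.751 = 2848.9 kg/min.
water fraction in n5 = 0.540.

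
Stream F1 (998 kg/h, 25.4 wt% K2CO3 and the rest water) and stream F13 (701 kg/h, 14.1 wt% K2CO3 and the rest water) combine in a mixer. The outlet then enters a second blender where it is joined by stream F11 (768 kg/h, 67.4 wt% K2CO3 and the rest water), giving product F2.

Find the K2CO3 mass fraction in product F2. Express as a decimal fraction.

Overall, product flow = 2467 kg/h.
K2CO3 in = 998×0.254 + 701×0.141 + 768×0.674 = 869.97 kg/h.
K2CO3 fraction in F2 = 0.353.

0.353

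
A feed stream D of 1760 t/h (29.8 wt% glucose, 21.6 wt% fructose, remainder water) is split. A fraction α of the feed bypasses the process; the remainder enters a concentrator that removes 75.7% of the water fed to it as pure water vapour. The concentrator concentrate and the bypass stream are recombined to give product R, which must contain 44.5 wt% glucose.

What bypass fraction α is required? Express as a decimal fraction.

All 1760×0.298 = 524.48 t/h of glucose reaches R, so R = 524.48/0.445 = 1178.6 t/h and vapour = 581.39 t/h.
The evaporator receives (1−α)·1760 of feed at 0.486 water and removes 0.757 of that water:
0.757×0.486×(1−α)×1760 = 581.39
(1−α) = 581.39/647.51 = 0.8979;  α = 0.1021.

0.102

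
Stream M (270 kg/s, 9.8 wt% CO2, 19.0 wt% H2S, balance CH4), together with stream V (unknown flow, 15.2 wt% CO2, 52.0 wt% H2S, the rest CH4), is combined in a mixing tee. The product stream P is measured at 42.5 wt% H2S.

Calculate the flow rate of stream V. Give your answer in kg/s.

Let V be the unknown flow. Total out = 270 + V.
H2S balance: 51.3 + 0.520·V = 0.425·(270 + V)
(0.520 − 0.425)·V = 0.425×270 − 51.3 = 63.45
V = 63.45 / 0.095 = 667.89 kg/s

667.9 kg/s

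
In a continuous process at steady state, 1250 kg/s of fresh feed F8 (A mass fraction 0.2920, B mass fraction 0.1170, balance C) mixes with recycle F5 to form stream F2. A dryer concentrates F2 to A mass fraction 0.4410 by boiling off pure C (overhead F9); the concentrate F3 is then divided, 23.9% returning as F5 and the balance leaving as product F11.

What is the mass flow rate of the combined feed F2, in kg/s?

1510 kg/s

Overall A balance (none leaves overhead): A in fresh feed = A in product, i.e. 1250×0.292 = (1−0.239)·F3·0.441.
F3 = 365/(0.441×0.761) = 1087.6 kg/s.
Recycle F5 = 0.239×1087.6 = 259.94 kg/s.
Combined feed F2 = 1250 + 259.94 = 1509.9 kg/s.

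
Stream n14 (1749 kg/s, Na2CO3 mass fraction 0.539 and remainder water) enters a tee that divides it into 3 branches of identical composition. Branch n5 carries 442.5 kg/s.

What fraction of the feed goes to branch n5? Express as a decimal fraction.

Fraction to n5 = 442.5/1749 = 0.2530.

0.253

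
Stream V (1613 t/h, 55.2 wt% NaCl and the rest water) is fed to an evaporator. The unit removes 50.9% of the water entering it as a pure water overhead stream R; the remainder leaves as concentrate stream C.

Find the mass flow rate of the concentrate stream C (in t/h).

water entering = 1613×0.448 = 722.62 t/h; overhead removed = 0.509×722.62 = 367.82 t/h.
Concentrate = 1613 − 367.82 = 1245.2 t/h.

1245 t/h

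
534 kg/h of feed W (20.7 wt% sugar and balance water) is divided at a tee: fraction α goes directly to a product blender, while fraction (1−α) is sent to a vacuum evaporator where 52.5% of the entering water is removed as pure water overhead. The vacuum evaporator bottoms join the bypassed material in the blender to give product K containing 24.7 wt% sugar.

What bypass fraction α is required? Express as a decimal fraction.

0.611

All 534×0.207 = 110.54 kg/h of sugar reaches K, so K = 110.54/0.247 = 447.52 kg/h and vapour = 86.478 kg/h.
The evaporator receives (1−α)·534 of feed at 0.793 water and removes 0.525 of that water:
0.525×0.793×(1−α)×534 = 86.478
(1−α) = 86.478/222.32 = 0.3890;  α = 0.6110.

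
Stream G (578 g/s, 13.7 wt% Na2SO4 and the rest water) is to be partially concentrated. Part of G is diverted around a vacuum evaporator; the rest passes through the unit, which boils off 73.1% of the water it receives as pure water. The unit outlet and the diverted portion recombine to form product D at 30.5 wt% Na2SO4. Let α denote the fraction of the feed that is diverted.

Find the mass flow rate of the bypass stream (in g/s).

All 578×0.137 = 79.186 g/s of Na2SO4 reaches D, so D = 79.186/0.305 = 259.63 g/s and vapour = 318.37 g/s.
The evaporator receives (1−α)·578 of feed at 0.863 water and removes 0.731 of that water:
0.731×0.863×(1−α)×578 = 318.37
(1−α) = 318.37/364.63 = 0.8731;  α = 0.1269.
Bypass flow = 0.1269×578 = 73.328 g/s.

73.33 g/s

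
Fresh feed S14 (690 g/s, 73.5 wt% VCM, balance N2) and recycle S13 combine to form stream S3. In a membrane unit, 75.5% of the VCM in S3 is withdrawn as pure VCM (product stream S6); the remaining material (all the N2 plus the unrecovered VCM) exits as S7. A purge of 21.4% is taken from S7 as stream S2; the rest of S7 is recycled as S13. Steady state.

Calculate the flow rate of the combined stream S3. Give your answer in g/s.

1483 g/s

N2 enters only via S14 and leaves only via the purge: 690×0.265 = 0.214×(N2 in S7), and the membrane unit passes all N2, so N2 in S3 = N2 in S7 = 854.44 g/s.
VCM in S3: m_A = 690×0.735 + (1−0.214)·(1−0.755)·m_A, so m_A = 507.15/0.8074 = 628.1 g/s.
S3 = 628.1 + 854.44 = 1482.5 g/s.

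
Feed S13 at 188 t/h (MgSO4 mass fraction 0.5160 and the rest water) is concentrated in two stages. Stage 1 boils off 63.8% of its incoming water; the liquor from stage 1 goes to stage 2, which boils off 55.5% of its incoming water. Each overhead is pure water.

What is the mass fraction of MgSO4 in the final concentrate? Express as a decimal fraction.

0.8687

water in feed = 188×0.484 = 90.992 t/h.
After stage 1: water left = (1−0.638)×90.992 = 32.939; stream total = 129.95 t/h.
After stage 2: water left = (1−0.555)×32.939 = 14.658; final concentrate = 111.67 t/h.
MgSO4 fraction = 97.008/111.67 = 0.8687.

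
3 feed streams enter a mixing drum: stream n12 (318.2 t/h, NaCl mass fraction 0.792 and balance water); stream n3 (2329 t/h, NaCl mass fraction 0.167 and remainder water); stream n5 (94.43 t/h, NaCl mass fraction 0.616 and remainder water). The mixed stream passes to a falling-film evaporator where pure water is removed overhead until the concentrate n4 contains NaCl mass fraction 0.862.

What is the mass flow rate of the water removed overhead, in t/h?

1931 t/h

NaCl entering = 318.2×0.792 + 2329×0.167 + 94.43×0.616 = 699.13 t/h.
All NaCl reports to n4, so n4 = 699.13/0.862 = 811.05 t/h.
Total feed = 2741.6 t/h; overhead = 2741.6 − 811.05 = 1930.6 t/h.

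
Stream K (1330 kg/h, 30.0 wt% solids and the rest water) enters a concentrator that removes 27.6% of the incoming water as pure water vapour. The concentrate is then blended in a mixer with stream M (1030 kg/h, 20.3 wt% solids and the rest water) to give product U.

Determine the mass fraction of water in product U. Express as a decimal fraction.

0.711

Vapour removed = 0.276×0.700×1330 = 256.96 kg/h; concentrate = 1073 kg/h.
water reaching the mixer = 674.04 (from concentrate) + 1030×0.797 = 1495 kg/h.
Product flow = 1073 + 1030 = 2103 kg/h; water fraction = 0.711.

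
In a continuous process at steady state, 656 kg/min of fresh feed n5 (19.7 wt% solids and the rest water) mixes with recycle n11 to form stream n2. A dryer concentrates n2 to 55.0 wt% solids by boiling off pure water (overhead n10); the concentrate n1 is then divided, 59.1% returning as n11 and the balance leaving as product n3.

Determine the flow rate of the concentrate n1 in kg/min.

Overall solids balance (none leaves overhead): solids in fresh feed = solids in product, i.e. 656×0.197 = (1−0.591)·n1·0.550.
n1 = 129.23/(0.550×0.409) = 574.49 kg/min.

574.5 kg/min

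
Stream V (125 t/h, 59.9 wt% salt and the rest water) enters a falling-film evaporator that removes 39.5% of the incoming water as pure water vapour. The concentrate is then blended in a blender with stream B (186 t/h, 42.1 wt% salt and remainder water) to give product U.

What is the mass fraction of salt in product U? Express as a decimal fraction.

Vapour removed = 0.395×0.401×125 = 19.799 t/h; concentrate = 105.2 t/h.
salt reaching the mixer = 74.875 (from concentrate) + 186×0.421 = 153.18 t/h.
Product flow = 105.2 + 186 = 291.2 t/h; salt fraction = 0.526.

0.526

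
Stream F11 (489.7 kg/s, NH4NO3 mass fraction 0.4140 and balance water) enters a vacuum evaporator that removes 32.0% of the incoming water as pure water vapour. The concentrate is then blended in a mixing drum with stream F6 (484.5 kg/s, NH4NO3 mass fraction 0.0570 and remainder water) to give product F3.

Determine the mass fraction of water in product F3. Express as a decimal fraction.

Vapour removed = 0.320×0.586×489.7 = 91.829 kg/s; concentrate = 397.87 kg/s.
water reaching the mixer = 195.14 (from concentrate) + 484.5×0.943 = 652.02 kg/s.
Product flow = 397.87 + 484.5 = 882.37 kg/s; water fraction = 0.7389.

0.7389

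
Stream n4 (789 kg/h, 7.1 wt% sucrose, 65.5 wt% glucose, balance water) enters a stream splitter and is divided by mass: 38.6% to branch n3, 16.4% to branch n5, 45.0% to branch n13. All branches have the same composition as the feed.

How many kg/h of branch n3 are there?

304.6 kg/h

Branch n3 flow = 0.386×789 = 304.55 kg/h.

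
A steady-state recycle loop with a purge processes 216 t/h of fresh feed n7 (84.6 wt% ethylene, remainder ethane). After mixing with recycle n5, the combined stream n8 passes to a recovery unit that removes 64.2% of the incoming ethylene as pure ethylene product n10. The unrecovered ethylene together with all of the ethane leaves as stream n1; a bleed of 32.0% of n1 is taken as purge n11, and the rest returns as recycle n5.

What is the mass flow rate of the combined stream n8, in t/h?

ethane enters only via n7 and leaves only via the purge: 216×0.154 = 0.320×(ethane in n1), and the recovery unit passes all ethane, so ethane in n8 = ethane in n1 = 103.95 t/h.
ethylene in n8: m_A = 216×0.846 + (1−0.320)·(1−0.642)·m_A, so m_A = 182.74/0.7566 = 241.54 t/h.
n8 = 241.54 + 103.95 = 345.49 t/h.

345.5 t/h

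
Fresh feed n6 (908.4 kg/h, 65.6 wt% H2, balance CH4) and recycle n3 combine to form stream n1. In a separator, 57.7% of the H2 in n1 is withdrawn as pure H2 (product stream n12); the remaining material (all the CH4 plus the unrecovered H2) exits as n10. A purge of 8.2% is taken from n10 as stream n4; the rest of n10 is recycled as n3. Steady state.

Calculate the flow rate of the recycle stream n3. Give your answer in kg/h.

3877 kg/h

CH4 enters only via n6 and leaves only via the purge: 908.4×0.344 = 0.082×(CH4 in n10), and the separator passes all CH4, so CH4 in n1 = CH4 in n10 = 3810.8 kg/h.
H2 in n1: m_A = 908.4×0.656 + (1−0.082)·(1−0.577)·m_A, so m_A = 595.91/0.6117 = 974.21 kg/h.
n10 = (1−0.577)×974.21 + 3810.8 = 4222.9 kg/h.
Recycle n3 = (1−0.082)×4222.9 = 3876.7 kg/h.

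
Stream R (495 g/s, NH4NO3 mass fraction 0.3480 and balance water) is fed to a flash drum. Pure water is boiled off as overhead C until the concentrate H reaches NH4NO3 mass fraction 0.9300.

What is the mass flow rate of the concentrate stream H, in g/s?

NH4NO3 is conserved: 495×0.348 = 172.26 g/s all reports to the concentrate.
Concentrate = 172.26/(target fraction) = 185.23 g/s.

185.2 g/s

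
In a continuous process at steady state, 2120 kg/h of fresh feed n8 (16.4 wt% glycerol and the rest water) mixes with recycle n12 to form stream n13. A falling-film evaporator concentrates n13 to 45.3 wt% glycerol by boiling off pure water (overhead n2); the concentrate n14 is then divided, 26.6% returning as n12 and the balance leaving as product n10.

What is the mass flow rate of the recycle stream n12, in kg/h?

278.1 kg/h

Overall glycerol balance (none leaves overhead): glycerol in fresh feed = glycerol in product, i.e. 2120×0.164 = (1−0.266)·n14·0.453.
n14 = 347.68/(0.453×0.734) = 1045.6 kg/h.
Recycle n12 = 0.266×1045.6 = 278.14 kg/h.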